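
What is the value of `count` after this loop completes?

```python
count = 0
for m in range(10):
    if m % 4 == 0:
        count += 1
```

Count numbers divisible by 4 in range(10)
`count` takes the values: 0 → 1 → 2 → 3

Answer: 3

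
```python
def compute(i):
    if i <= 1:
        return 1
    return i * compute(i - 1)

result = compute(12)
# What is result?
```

compute(12) = 12 * 11 * 10 * 9 * 8 * 7 * 6 * 5 * 4 * 3 * 2 * 1 = 479001600

Answer: 479001600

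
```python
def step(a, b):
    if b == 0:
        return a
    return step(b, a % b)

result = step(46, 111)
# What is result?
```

step(46, 111) -> step(111, 46) -> step(46, 19) -> step(19, 8) -> step(8, 3) -> step(3, 2) -> step(2, 1) -> step(1, 0) -> 1

Answer: 1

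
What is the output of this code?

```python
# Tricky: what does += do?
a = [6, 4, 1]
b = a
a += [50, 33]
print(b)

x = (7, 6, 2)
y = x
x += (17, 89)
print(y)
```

Key concept: += behavior differs for mutable vs immutable.
Step by step:
`a = [6, 4, 1]` → a = [6, 4, 1]
`b = a` → b = [6, 4, 1] (same object as a)
`a += [50, 33]` → a = [6, 4, 1, 50, 33] (same object as b); b = [6, 4, 1, 50, 33] (same object as a)
`print(b)` → prints [6, 4, 1, 50, 33]
`x = (7, 6, 2)` → x = (7, 6, 2)
`y = x` → y = (7, 6, 2)
`x += (17, 89)` → x = (7, 6, 2, 17, 89)
`print(y)` → prints (7, 6, 2)

Answer:
[6, 4, 1, 50, 33]
(7, 6, 2)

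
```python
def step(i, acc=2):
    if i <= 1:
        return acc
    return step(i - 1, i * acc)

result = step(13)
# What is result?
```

Accumulator trace (n, acc): (13, 2) -> (12, 26) -> (11, 312) -> (10, 3432) -> (9, 34320) -> (8, 308880) -> (7, 2471040) -> (6, 17297280) -> (5, 103783680) -> (4, 518918400) -> (3, 2075673600) -> (2, 6227020800) -> (1, 12454041600) -> return 12454041600

Answer: 12454041600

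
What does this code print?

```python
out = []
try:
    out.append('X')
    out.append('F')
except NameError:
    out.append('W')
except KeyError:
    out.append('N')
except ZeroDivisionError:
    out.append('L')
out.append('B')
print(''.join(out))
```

Execution trace: 'X' (try body) → 'F' (try body, no exception) → 'B' (after the try/except). Output: XFB

Answer: XFB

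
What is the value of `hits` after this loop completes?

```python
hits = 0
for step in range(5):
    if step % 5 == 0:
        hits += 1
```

Count numbers divisible by 5 in range(5)
`hits` takes the values: 0 → 1

Answer: 1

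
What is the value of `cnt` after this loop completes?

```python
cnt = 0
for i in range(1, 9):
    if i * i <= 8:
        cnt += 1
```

Count numbers where i² ≤ 8
`cnt` takes the values: 0 → 1 → 2

Answer: 2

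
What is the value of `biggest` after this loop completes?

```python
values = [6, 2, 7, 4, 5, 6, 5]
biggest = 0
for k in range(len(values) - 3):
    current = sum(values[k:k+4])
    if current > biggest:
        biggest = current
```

Max sum of 4-element window in [6, 2, 7, 4, 5, 6, 5]
`biggest` takes the values: 0 → 19 → 22

Answer: 22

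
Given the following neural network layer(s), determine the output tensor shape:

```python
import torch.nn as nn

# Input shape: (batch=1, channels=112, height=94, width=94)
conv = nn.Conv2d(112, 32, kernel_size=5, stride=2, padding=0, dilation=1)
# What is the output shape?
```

Input: (1, 112, 94, 94) -> Output: (1, 32, 45, 45)

Answer: (1, 32, 45, 45)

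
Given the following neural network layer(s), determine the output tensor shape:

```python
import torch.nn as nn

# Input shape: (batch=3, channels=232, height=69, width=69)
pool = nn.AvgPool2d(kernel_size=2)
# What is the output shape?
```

Input: (3, 232, 69, 69) -> Output: (3, 232, 34, 34)

Answer: (3, 232, 34, 34)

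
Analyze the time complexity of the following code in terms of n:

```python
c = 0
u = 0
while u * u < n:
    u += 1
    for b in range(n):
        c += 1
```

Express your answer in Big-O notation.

Each loop level contributes: √n × n. Multiplying the contributions gives O(n√n).

Answer: O(n√n)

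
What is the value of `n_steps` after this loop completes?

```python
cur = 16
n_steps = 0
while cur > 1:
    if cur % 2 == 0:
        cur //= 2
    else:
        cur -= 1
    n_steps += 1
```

Steps to reduce 16 to 1
`n_steps` takes the values: 0 → 1 → 2 → 3 → 4

Answer: 4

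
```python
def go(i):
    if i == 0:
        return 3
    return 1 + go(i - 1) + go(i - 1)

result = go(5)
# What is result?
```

go(i) = 1 + 2·go(i-1), go(0)=3. Closed form: (3+1)·2^5 - 1 = 127.

Answer: 127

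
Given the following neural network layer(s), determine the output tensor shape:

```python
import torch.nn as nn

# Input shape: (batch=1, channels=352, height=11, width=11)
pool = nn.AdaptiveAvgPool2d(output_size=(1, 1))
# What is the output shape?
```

Input: (1, 352, 11, 11) -> Output: (1, 352, 1, 1)

Answer: (1, 352, 1, 1)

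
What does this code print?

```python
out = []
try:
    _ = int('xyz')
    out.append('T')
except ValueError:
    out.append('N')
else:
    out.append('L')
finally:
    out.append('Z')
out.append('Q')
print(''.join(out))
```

Execution trace: 'N' (except ValueError) → 'Z' (finally) → 'Q' (after the try/except). Output: NZQ

Answer: NZQ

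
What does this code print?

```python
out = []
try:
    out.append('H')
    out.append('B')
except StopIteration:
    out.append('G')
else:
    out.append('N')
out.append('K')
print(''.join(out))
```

Execution trace: 'H' (try body) → 'B' (try body, no exception) → 'N' (else) → 'K' (after the try/except). Output: HBNK

Answer: HBNK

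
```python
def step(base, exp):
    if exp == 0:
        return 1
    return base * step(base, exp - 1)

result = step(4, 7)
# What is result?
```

step(4, 7) = 4 * 4 * 4 * 4 * 4 * 4 * 4 = 16384

Answer: 16384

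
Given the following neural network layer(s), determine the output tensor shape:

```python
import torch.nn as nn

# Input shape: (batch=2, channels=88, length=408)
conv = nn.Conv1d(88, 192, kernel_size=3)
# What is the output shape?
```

Input: (2, 88, 408) -> Output: (2, 192, 406)

Answer: (2, 192, 406)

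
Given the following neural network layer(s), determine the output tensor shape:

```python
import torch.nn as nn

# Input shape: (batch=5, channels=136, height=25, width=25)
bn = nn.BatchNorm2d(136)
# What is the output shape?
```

Input: (5, 136, 25, 25) -> Output: (5, 136, 25, 25)

Answer: (5, 136, 25, 25)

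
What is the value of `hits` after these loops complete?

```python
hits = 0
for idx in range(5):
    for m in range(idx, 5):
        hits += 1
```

Upper triangle: 5 + 4 + ... + 1
`hits` takes the values: 0 → 1 → 2 → 3 → 4 → 5 → 6 → 7 → 8 → 9 → 10 → 11 → 12 → 13 → 14 → 15

Answer: 15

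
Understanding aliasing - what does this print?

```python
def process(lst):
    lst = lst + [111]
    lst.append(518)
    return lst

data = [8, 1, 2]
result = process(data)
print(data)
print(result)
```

Key concept: rebinding parameter vs mutation.
Step by step:
`data = [8, 1, 2]` → data = [8, 1, 2]
`result = process(data)` → result = [8, 1, 2, 111, 518]
`print(data)` → prints [8, 1, 2]
`print(result)` → prints [8, 1, 2, 111, 518]

Answer:
[8, 1, 2]
[8, 1, 2, 111, 518]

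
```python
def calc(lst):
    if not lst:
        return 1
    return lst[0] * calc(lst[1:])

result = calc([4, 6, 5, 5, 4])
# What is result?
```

Product over [4, 6, 5, 5, 4] = 4 * 6 * 5 * 5 * 4 = 2400

Answer: 2400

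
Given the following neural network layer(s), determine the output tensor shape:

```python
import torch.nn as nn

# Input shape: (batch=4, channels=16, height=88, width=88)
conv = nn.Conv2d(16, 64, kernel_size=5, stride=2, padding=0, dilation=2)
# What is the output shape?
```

Input: (4, 16, 88, 88) -> Output: (4, 64, 40, 40)

Answer: (4, 64, 40, 40)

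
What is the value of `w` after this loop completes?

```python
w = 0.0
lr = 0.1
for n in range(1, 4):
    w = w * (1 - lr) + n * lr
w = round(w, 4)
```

Moving average with lr=0.1
`w` takes the values: 0.0 → 0.1 → 0.29 → 0.561

Answer: 0.561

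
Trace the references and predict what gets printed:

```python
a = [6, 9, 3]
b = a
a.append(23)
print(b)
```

Key concept: basic list aliasing.
Step by step:
`a = [6, 9, 3]` → a = [6, 9, 3]
`b = a` → b = [6, 9, 3] (same object as a)
`a.append(23)` → a = [6, 9, 3, 23] (same object as b); b = [6, 9, 3, 23] (same object as a)
`print(b)` → prints [6, 9, 3, 23]

Answer: [6, 9, 3, 23]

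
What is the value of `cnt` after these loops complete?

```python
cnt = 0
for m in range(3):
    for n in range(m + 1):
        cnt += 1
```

Triangle: 1 + 2 + ... + 3
`cnt` takes the values: 0 → 1 → 2 → 3 → 4 → 5 → 6

Answer: 6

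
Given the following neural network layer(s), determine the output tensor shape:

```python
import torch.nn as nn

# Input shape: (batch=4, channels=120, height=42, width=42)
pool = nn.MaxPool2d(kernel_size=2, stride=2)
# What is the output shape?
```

Input: (4, 120, 42, 42) -> Output: (4, 120, 21, 21)

Answer: (4, 120, 21, 21)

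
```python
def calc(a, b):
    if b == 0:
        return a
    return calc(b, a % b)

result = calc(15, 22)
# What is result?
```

calc(15, 22) -> calc(22, 15) -> calc(15, 7) -> calc(7, 1) -> calc(1, 0) -> 1

Answer: 1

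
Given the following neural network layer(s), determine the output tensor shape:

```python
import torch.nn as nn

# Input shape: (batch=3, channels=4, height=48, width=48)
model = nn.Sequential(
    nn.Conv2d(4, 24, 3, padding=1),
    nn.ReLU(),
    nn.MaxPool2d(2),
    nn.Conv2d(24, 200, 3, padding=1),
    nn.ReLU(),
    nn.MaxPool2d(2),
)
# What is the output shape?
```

Input: (3, 4, 48, 48) -> after first Conv2d: (3, 24, 48, 48) -> after first MaxPool2d: (3, 24, 24, 24) -> after second Conv2d: (3, 200, 24, 24) -> Output: (3, 200, 12, 12)

Answer: (3, 200, 12, 12)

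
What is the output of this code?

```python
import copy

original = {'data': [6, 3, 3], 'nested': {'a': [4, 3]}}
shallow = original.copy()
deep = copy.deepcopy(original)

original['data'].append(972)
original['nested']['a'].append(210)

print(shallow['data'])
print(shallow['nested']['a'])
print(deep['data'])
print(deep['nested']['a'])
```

Key concept: comparing shallow vs deep copy.
Step by step:
`original = {'data': [6, 3, 3], 'nested': {'a': [4, 3]}}` → original = {'data': [6, 3, 3], 'nested': {'a': [4, 3]}}
`shallow = original.copy()` → shallow = {'data': [6, 3, 3], 'nested': {'a': [4, 3]}}
`deep = copy.deepcopy(original)` → deep = {'data': [6, 3, 3], 'nested': {'a': [4, 3]}}
`original['data'].append(972)` → original = {'data': [6, 3, 3, 972], 'nested': {'a': [4, 3]}}; shallow = {'data': [6, 3, 3, 972], 'nested': {'a': [4, 3]}}
`original['nested']['a'].append(210)` → original = {'data': [6, 3, 3, 972], 'nested': {'a': [4, 3, 210]}}; shallow = {'data': [6, 3, 3, 972], 'nested': {'a': [4, 3, 210]}}
`print(shallow['data'])` → prints [6, 3, 3, 972]
`print(shallow['nested']['a'])` → prints [4, 3, 210]
`print(deep['data'])` → prints [6, 3, 3]
`print(deep['nested']['a'])` → prints [4, 3]

Answer:
[6, 3, 3, 972]
[4, 3, 210]
[6, 3, 3]
[4, 3]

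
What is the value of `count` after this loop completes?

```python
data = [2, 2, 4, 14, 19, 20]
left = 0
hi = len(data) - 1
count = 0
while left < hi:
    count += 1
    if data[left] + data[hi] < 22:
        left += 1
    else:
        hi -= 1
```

Steps to find pair summing to 22
`count` takes the values: 0 → 1 → 2 → 3 → 4 → 5

Answer: 5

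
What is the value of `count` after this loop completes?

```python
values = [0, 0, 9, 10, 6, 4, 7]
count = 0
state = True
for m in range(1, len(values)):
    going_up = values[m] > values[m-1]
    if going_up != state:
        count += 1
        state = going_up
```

Count direction changes in [0, 0, 9, 10, 6, 4, 7]
`count` takes the values: 0 → 1 → 2 → 3 → 4

Answer: 4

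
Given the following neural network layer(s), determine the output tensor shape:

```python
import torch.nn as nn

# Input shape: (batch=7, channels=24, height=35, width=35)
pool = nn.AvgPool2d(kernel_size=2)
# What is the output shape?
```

Input: (7, 24, 35, 35) -> Output: (7, 24, 17, 17)

Answer: (7, 24, 17, 17)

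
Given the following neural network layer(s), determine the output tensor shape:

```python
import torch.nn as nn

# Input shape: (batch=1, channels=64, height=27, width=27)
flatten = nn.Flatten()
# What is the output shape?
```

Input: (1, 64, 27, 27) -> Output: (1, 46656)

Answer: (1, 46656)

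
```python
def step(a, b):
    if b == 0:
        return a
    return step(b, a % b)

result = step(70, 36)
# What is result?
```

step(70, 36) -> step(36, 34) -> step(34, 2) -> step(2, 0) -> 2

Answer: 2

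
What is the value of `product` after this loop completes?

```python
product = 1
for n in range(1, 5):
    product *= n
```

4! = 24
`product` takes the values: 1 → 2 → 6 → 24

Answer: 24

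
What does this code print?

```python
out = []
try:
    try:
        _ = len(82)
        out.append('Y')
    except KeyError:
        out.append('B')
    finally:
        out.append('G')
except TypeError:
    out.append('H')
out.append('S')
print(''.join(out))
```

Execution trace: 'G' (finally) → 'H' (outer except TypeError) → 'S' (after the try/except). Output: GHS

Answer: GHS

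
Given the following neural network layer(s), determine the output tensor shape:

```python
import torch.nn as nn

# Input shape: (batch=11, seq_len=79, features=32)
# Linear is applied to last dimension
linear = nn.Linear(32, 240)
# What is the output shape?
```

Input: (11, 79, 32) -> Output: (11, 79, 240)

Answer: (11, 79, 240)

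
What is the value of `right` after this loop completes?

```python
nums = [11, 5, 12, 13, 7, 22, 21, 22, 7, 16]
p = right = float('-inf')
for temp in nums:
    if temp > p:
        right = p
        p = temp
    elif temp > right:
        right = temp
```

Second largest (with repeats) in [11, 5, 12, 13, 7, 22, 21, 22, 7, 16]
`right` takes the values: -inf → 5 → 11 → 12 → 13 → 21 → 22

Answer: 22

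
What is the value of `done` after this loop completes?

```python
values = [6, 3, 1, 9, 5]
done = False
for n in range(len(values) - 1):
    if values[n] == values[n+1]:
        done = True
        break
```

Check consecutive duplicates in [6, 3, 1, 9, 5]
`done` takes the values: False

Answer: False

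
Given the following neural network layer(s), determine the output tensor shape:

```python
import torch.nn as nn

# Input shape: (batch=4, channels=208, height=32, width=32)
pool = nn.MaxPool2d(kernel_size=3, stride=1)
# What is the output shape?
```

Input: (4, 208, 32, 32) -> Output: (4, 208, 30, 30)

Answer: (4, 208, 30, 30)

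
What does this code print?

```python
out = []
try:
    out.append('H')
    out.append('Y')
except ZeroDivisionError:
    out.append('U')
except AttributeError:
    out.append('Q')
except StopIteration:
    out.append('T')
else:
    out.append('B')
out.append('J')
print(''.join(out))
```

Execution trace: 'H' (try body) → 'Y' (try body, no exception) → 'B' (else) → 'J' (after the try/except). Output: HYBJ

Answer: HYBJ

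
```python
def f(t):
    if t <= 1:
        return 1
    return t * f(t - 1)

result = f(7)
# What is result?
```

f(7) = 7 * 6 * 5 * 4 * 3 * 2 * 1 = 5040

Answer: 5040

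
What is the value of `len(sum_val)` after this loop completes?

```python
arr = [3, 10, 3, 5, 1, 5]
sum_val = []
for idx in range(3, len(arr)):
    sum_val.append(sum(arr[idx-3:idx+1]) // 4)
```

Number of 4-element averages
`sum_val` takes the values: [] → [5] → [5, 4] → [5, 4, 3]
So `len(sum_val)` = 3

Answer: 3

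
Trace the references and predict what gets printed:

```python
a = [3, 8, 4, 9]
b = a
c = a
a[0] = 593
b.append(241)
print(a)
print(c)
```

Key concept: multiple aliases.
Step by step:
`a = [3, 8, 4, 9]` → a = [3, 8, 4, 9]
`b = a` → b = [3, 8, 4, 9] (same object as a)
`c = a` → c = [3, 8, 4, 9] (same object as a, b)
`a[0] = 593` → a = [593, 8, 4, 9] (same object as b, c); b = [593, 8, 4, 9] (same object as a, c); c = [593, 8, 4, 9] (same object as a, b)
`b.append(241)` → a = [593, 8, 4, 9, 241] (same object as b, c); b = [593, 8, 4, 9, 241] (same object as a, c); c = [593, 8, 4, 9, 241] (same object as a, b)
`print(a)` → prints [593, 8, 4, 9, 241]
`print(c)` → prints [593, 8, 4, 9, 241]

Answer:
[593, 8, 4, 9, 241]
[593, 8, 4, 9, 241]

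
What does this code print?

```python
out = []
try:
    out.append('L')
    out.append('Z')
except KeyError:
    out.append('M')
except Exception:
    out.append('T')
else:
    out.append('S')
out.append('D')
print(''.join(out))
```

Execution trace: 'L' (try body) → 'Z' (try body, no exception) → 'S' (else) → 'D' (after the try/except). Output: LZSD

Answer: LZSD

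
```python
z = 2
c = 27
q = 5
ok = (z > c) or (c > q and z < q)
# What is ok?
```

Trace:
`z = 2` → z = 2
`c = 27` → c = 27
`q = 5` → q = 5
`ok = (z > c) or (c > q and z < q)` → ok = True
So ok = True

Answer: True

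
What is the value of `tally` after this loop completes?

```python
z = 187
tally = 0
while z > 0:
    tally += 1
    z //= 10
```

Count digits by repeated division by 10
`tally` takes the values: 0 → 1 → 2 → 3

Answer: 3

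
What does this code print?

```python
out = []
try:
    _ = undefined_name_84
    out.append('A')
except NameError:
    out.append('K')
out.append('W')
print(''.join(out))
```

Execution trace: 'K' (except NameError) → 'W' (after the try/except). Output: KW

Answer: KW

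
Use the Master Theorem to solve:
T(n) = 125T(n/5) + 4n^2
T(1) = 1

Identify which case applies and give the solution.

a=125, b=5, f(n)=4n^2. log_5(125) = 3. Since c=2 < 3, Case 1 applies: T(n) = Θ(n^log_b(a)) = O(n^3).

Answer: O(n^3) - Case 1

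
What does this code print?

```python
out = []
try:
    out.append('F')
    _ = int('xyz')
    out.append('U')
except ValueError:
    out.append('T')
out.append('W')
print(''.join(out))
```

Execution trace: 'F' (try body) → 'T' (except ValueError) → 'W' (after the try/except). Output: FTW

Answer: FTW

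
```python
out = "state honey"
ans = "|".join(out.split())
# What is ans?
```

Trace:
`out = "state honey"` → out = 'state honey'
`ans = "|".join(out.split())` → ans = 'state|honey'
So ans = 'state|honey'

Answer: 'state|honey'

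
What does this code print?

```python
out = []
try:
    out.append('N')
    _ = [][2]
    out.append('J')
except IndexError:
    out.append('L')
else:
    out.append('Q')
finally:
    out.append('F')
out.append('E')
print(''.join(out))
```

Execution trace: 'N' (try body) → 'L' (except IndexError) → 'F' (finally) → 'E' (after the try/except). Output: NLFE

Answer: NLFE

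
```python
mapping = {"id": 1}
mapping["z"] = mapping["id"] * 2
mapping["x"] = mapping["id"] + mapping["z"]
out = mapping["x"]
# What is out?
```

Trace:
`mapping = {"id": 1}` → mapping = {'id': 1}
`mapping["z"] = mapping["id"] * 2` → mapping = {'id': 1, 'z': 2}
`mapping["x"] = mapping["id"] + mapping["z"]` → mapping = {'id': 1, 'z': 2, 'x': 3}
`out = mapping["x"]` → out = 3
So out = 3

Answer: 3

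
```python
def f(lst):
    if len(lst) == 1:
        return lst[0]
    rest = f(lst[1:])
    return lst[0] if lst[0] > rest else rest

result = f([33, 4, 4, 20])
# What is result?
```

Recursive max over [33, 4, 4, 20] = 33

Answer: 33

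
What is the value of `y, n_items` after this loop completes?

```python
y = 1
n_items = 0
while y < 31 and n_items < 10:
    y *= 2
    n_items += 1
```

Double until >= 31 or 10 iterations
`y, n_items` takes the values: (1, 0) → (2, 0) → (2, 1) → (4, 1) → (4, 2) → (8, 2) → (8, 3) → (16, 3) → (16, 4) → (32, 4) → (32, 5)

Answer: 32, 5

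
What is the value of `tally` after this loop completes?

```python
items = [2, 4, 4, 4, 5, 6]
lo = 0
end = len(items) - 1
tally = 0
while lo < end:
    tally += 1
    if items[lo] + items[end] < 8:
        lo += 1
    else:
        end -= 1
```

Steps to find pair summing to 8
`tally` takes the values: 0 → 1 → 2 → 3 → 4 → 5

Answer: 5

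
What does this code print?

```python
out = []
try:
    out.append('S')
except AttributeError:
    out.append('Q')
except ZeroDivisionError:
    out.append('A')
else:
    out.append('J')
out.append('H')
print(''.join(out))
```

Execution trace: 'S' (try body, no exception) → 'J' (else) → 'H' (after the try/except). Output: SJH

Answer: SJH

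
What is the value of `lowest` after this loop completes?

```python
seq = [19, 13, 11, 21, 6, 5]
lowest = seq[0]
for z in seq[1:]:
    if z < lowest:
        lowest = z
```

Minimum of [19, 13, 11, 21, 6, 5]
`lowest` takes the values: 19 → 13 → 11 → 6 → 5

Answer: 5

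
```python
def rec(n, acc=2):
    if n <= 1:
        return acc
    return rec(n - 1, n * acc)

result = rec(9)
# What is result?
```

Accumulator trace (n, acc): (9, 2) -> (8, 18) -> (7, 144) -> (6, 1008) -> (5, 6048) -> (4, 30240) -> (3, 120960) -> (2, 362880) -> (1, 725760) -> return 725760

Answer: 725760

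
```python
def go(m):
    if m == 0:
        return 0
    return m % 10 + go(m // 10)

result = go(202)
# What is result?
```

Sum of digits of 202: 2 + 0 + 2 = 4

Answer: 4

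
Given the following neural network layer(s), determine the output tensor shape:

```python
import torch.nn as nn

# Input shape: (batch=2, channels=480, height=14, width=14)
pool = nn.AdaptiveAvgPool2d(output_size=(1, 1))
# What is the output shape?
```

Input: (2, 480, 14, 14) -> Output: (2, 480, 1, 1)

Answer: (2, 480, 1, 1)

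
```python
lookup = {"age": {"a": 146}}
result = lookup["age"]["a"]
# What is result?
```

Trace:
`lookup = {"age": {"a": 146}}` → lookup = {'age': {'a': 146}}
`result = lookup["age"]["a"]` → result = 146
So result = 146

Answer: 146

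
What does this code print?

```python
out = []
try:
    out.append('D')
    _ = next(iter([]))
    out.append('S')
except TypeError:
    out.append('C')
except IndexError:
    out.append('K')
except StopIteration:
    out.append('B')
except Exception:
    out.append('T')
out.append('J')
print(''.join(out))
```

Execution trace: 'D' (try body) → 'B' (except StopIteration) → 'J' (after the try/except). Output: DBJ

Answer: DBJ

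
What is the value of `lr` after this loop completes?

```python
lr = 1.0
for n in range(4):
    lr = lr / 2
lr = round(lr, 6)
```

Halving LR 4 times: 1 / 2^4
`lr` takes the values: 1.0 → 0.5 → 0.25 → 0.125 → 0.0625

Answer: 0.0625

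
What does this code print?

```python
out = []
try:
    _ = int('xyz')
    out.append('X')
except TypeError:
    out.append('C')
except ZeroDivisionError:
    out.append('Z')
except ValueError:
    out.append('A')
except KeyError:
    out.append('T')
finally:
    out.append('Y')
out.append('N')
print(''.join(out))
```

Execution trace: 'A' (except ValueError) → 'Y' (finally) → 'N' (after the try/except). Output: AYN

Answer: AYN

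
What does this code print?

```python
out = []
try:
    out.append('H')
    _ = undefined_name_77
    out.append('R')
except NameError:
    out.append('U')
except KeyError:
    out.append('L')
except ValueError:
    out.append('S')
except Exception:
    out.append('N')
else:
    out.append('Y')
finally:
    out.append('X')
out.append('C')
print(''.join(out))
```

Execution trace: 'H' (try body) → 'U' (except NameError) → 'X' (finally) → 'C' (after the try/except). Output: HUXC

Answer: HUXC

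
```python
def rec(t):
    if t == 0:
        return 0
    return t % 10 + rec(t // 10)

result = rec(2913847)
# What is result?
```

Sum of digits of 2913847: 7 + 4 + 8 + 3 + 1 + 9 + 2 = 34

Answer: 34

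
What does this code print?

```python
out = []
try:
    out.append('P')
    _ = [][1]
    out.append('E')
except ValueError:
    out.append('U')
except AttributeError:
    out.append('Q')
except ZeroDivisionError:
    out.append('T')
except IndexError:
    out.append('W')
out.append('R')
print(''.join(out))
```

Execution trace: 'P' (try body) → 'W' (except IndexError) → 'R' (after the try/except). Output: PWR

Answer: PWR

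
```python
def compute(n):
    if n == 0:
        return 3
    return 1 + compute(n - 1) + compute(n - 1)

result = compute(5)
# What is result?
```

compute(n) = 1 + 2·compute(n-1), compute(0)=3. Closed form: (3+1)·2^5 - 1 = 127.

Answer: 127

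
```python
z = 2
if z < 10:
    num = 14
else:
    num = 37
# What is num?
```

Trace:
`z = 2` → z = 2
`if z < 10: ...` → z < 10 is True → num = 14
So num = 14

Answer: 14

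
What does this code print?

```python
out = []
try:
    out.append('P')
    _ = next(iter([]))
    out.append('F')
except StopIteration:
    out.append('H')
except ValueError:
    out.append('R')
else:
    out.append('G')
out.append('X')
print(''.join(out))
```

Execution trace: 'P' (try body) → 'H' (except StopIteration) → 'X' (after the try/except). Output: PHX

Answer: PHX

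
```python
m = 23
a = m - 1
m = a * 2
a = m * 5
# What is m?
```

Trace:
`m = 23` → m = 23
`a = m - 1` → a = 22
`m = a * 2` → m = 44
`a = m * 5` → a = 220
So m = 44

Answer: 44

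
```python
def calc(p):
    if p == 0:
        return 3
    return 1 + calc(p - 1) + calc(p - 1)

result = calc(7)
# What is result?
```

calc(p) = 1 + 2·calc(p-1), calc(0)=3. Closed form: (3+1)·2^7 - 1 = 511.

Answer: 511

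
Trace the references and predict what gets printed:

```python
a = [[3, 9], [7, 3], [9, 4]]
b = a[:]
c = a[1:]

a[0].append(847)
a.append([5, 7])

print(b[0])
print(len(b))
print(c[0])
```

Key concept: slice with nested mutation.
Step by step:
`a = [[3, 9], [7, 3], [9, 4]]` → a = [[3, 9], [7, 3], [9, 4]]
`b = a[:]` → b = [[3, 9], [7, 3], [9, 4]]
`c = a[1:]` → c = [[7, 3], [9, 4]]
`a[0].append(847)` → a = [[3, 9, 847], [7, 3], [9, 4]]; b = [[3, 9, 847], [7, 3], [9, 4]]
`a.append([5, 7])` → a = [[3, 9, 847], [7, 3], [9, 4], [5, 7]]
`print(b[0])` → prints [3, 9, 847]
`print(len(b))` → prints 3
`print(c[0])` → prints [7, 3]

Answer:
[3, 9, 847]
3
[7, 3]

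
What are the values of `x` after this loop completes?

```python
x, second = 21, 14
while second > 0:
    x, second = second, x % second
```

GCD of 21 and 14
`x` takes the values: 21 → 14 → 7

Answer: 7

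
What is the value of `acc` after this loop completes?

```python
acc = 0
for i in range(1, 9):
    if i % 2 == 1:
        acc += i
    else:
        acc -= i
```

Add odd, subtract even
`acc` takes the values: 0 → 1 → -1 → 2 → -2 → 3 → -3 → 4 → -4

Answer: -4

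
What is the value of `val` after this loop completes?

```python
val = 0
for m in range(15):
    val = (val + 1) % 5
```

Increment mod 5, 15 times = 0
`val` takes the values: 0 → 1 → 2 → 3 → 4 → 0 → 1 → 2 → 3 → 4 → 0 → 1 → 2 → 3 → 4 → 0

Answer: 0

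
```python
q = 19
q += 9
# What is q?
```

Trace:
`q = 19` → q = 19
`q += 9` → q = 28
So q = 28

Answer: 28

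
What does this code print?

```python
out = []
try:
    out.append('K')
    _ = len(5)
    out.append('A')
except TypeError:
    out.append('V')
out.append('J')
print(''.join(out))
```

Execution trace: 'K' (try body) → 'V' (except TypeError) → 'J' (after the try/except). Output: KVJ

Answer: KVJ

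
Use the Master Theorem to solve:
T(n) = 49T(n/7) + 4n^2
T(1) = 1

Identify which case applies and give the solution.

a=49, b=7, f(n)=4n^2. log_7(49) = 2. Since c=2 = 2, Case 2 applies: T(n) = Θ(n^log_b(a) · log n) = O(n^2 log n).

Answer: O(n^2 log n) - Case 2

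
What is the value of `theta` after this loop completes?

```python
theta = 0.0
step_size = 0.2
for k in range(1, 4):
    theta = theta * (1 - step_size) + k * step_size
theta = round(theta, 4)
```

Moving average with lr=0.2
`theta` takes the values: 0.0 → 0.2 → 0.56 → 1.048

Answer: 1.048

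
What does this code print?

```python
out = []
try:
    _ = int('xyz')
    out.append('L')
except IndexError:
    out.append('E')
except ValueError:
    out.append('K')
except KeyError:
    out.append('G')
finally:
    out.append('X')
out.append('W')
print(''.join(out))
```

Execution trace: 'K' (except ValueError) → 'X' (finally) → 'W' (after the try/except). Output: KXW

Answer: KXW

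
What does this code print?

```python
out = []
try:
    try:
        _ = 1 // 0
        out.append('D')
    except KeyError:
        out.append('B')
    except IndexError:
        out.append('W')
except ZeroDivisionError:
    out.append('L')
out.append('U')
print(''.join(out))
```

Execution trace: 'L' (outer except ZeroDivisionError) → 'U' (after the try/except). Output: LU

Answer: LU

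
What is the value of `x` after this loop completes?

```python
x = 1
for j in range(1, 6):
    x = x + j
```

Start at 1, add 1 through 5
`x` takes the values: 1 → 2 → 4 → 7 → 11 → 16

Answer: 16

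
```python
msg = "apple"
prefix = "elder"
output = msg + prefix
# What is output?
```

Trace:
`msg = "apple"` → msg = 'apple'
`prefix = "elder"` → prefix = 'elder'
`output = msg + prefix` → output = 'appleelder'
So output = 'appleelder'

Answer: 'appleelder'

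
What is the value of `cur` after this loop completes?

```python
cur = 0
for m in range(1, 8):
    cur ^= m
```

XOR of 1 to 7
`cur` takes the values: 0 → 1 → 3 → 0 → 4 → 1 → 7 → 0

Answer: 0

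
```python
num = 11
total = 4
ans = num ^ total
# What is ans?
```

Trace:
`num = 11` → num = 11
`total = 4` → total = 4
`ans = num ^ total` → ans = 15
So ans = 15

Answer: 15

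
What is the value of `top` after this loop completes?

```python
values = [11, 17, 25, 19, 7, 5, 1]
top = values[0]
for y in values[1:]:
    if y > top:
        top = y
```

Maximum of [11, 17, 25, 19, 7, 5, 1]
`top` takes the values: 11 → 17 → 25

Answer: 25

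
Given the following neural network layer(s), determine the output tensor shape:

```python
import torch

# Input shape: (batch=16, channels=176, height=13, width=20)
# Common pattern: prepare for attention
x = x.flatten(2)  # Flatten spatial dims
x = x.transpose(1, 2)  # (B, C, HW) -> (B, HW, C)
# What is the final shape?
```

Input: (16, 176, 13, 20) -> after flatten(2): (16, 176, 260) -> Output: (16, 260, 176)

Answer: (16, 260, 176)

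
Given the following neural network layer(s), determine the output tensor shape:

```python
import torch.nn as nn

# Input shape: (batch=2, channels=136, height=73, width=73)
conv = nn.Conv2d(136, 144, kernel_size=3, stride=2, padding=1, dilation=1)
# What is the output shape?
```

Input: (2, 136, 73, 73) -> Output: (2, 144, 37, 37)

Answer: (2, 144, 37, 37)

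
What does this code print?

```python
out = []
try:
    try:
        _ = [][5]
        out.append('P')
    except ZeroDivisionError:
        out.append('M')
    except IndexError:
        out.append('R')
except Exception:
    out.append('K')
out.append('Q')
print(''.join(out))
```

Execution trace: 'R' (inner except IndexError) → 'Q' (after the try/except). Output: RQ

Answer: RQ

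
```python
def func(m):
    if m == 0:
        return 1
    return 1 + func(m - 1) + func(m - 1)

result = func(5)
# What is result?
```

func(m) = 1 + 2·func(m-1), func(0)=1. Closed form: (1+1)·2^5 - 1 = 63.

Answer: 63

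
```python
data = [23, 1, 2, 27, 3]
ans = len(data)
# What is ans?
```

Trace:
`data = [23, 1, 2, 27, 3]` → data = [23, 1, 2, 27, 3]
`ans = len(data)` → ans = 5
So ans = 5

Answer: 5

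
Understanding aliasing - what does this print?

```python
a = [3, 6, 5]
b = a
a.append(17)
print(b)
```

Key concept: basic list aliasing.
Step by step:
`a = [3, 6, 5]` → a = [3, 6, 5]
`b = a` → b = [3, 6, 5] (same object as a)
`a.append(17)` → a = [3, 6, 5, 17] (same object as b); b = [3, 6, 5, 17] (same object as a)
`print(b)` → prints [3, 6, 5, 17]

Answer: [3, 6, 5, 17]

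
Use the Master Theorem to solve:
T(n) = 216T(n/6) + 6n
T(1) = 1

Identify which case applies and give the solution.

a=216, b=6, f(n)=6n. log_6(216) = 3. Since c=1 < 3, Case 1 applies: T(n) = Θ(n^log_b(a)) = O(n^3).

Answer: O(n^3) - Case 1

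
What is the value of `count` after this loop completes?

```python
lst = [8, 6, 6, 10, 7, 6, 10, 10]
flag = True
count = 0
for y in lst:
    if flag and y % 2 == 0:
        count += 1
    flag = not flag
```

Count even values at even positions
`count` takes the values: 0 → 1 → 2 → 3

Answer: 3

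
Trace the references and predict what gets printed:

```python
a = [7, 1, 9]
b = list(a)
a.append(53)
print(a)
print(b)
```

Key concept: list() constructor creates copy.
Step by step:
`a = [7, 1, 9]` → a = [7, 1, 9]
`b = list(a)` → b = [7, 1, 9]
`a.append(53)` → a = [7, 1, 9, 53]
`print(a)` → prints [7, 1, 9, 53]
`print(b)` → prints [7, 1, 9]

Answer:
[7, 1, 9, 53]
[7, 1, 9]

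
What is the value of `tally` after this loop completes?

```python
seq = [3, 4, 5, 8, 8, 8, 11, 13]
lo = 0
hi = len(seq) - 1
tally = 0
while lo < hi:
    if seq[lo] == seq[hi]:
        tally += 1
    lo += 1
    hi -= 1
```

Count matching pairs from ends
`tally` takes the values: 0 → 1

Answer: 1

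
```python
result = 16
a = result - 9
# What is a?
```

Trace:
`result = 16` → result = 16
`a = result - 9` → a = 7
So a = 7

Answer: 7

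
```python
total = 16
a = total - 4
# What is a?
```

Trace:
`total = 16` → total = 16
`a = total - 4` → a = 12
So a = 12

Answer: 12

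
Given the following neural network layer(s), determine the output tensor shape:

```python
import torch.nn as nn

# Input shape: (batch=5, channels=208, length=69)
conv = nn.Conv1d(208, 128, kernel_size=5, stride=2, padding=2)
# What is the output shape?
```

Input: (5, 208, 69) -> Output: (5, 128, 35)

Answer: (5, 128, 35)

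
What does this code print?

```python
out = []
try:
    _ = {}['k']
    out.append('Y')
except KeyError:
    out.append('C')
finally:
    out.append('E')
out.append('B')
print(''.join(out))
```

Execution trace: 'C' (except KeyError) → 'E' (finally) → 'B' (after the try/except). Output: CEB

Answer: CEB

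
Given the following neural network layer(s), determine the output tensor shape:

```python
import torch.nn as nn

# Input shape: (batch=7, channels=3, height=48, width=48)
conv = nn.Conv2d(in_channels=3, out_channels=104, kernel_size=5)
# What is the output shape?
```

Input: (7, 3, 48, 48) -> Output: (7, 104, 44, 44)

Answer: (7, 104, 44, 44)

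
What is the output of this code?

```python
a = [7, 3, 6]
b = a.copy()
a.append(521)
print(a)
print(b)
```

Key concept: list.copy() creates independent copy.
Step by step:
`a = [7, 3, 6]` → a = [7, 3, 6]
`b = a.copy()` → b = [7, 3, 6]
`a.append(521)` → a = [7, 3, 6, 521]
`print(a)` → prints [7, 3, 6, 521]
`print(b)` → prints [7, 3, 6]

Answer:
[7, 3, 6, 521]
[7, 3, 6]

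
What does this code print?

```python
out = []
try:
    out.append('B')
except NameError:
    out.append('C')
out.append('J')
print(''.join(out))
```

Execution trace: 'B' (try body, no exception) → 'J' (after the try/except). Output: BJ

Answer: BJ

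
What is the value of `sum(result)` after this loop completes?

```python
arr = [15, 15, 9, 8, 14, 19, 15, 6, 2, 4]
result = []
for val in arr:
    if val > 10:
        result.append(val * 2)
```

Sum of doubled values > 10
`result` takes the values: [] → [30] → [30, 30] → [30, 30, 28] → [30, 30, 28, 38] → [30, 30, 28, 38, 30]
So `sum(result)` = 156

Answer: 156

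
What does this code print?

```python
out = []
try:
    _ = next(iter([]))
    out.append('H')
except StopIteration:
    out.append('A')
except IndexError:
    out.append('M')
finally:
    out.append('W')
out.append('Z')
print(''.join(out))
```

Execution trace: 'A' (except StopIteration) → 'W' (finally) → 'Z' (after the try/except). Output: AWZ

Answer: AWZ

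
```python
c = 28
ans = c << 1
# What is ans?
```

Trace:
`c = 28` → c = 28
`ans = c << 1` → ans = 56
So ans = 56

Answer: 56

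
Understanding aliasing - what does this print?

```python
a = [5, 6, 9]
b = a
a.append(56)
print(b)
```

Key concept: basic list aliasing.
Step by step:
`a = [5, 6, 9]` → a = [5, 6, 9]
`b = a` → b = [5, 6, 9] (same object as a)
`a.append(56)` → a = [5, 6, 9, 56] (same object as b); b = [5, 6, 9, 56] (same object as a)
`print(b)` → prints [5, 6, 9, 56]

Answer: [5, 6, 9, 56]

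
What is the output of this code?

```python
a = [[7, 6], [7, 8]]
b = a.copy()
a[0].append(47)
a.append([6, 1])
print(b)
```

Key concept: shallow copy with nested lists.
Step by step:
`a = [[7, 6], [7, 8]]` → a = [[7, 6], [7, 8]]
`b = a.copy()` → b = [[7, 6], [7, 8]]
`a[0].append(47)` → a = [[7, 6, 47], [7, 8]]; b = [[7, 6, 47], [7, 8]]
`a.append([6, 1])` → a = [[7, 6, 47], [7, 8], [6, 1]]
`print(b)` → prints [[7, 6, 47], [7, 8]]

Answer: [[7, 6, 47], [7, 8]]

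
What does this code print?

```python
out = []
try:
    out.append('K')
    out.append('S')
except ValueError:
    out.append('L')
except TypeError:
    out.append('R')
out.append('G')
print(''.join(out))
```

Execution trace: 'K' (try body) → 'S' (try body, no exception) → 'G' (after the try/except). Output: KSG

Answer: KSG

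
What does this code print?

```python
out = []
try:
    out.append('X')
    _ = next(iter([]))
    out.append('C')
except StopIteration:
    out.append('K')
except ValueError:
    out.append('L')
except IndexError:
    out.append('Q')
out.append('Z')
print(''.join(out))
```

Execution trace: 'X' (try body) → 'K' (except StopIteration) → 'Z' (after the try/except). Output: XKZ

Answer: XKZ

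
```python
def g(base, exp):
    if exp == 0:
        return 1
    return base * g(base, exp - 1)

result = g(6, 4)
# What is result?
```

g(6, 4) = 6 * 6 * 6 * 6 = 1296

Answer: 1296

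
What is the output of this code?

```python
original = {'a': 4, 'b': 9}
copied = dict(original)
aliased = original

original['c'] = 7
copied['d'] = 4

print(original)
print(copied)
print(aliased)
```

Key concept: dict() creates copy, assignment creates alias.
Step by step:
`original = {'a': 4, 'b': 9}` → original = {'a': 4, 'b': 9}
`copied = dict(original)` → copied = {'a': 4, 'b': 9}
`aliased = original` → aliased = {'a': 4, 'b': 9} (same object as original)
`original['c'] = 7` → original = {'a': 4, 'b': 9, 'c': 7} (same object as aliased); aliased = {'a': 4, 'b': 9, 'c': 7} (same object as original)
`copied['d'] = 4` → copied = {'a': 4, 'b': 9, 'd': 4}
`print(original)` → prints {'a': 4, 'b': 9, 'c': 7}
`print(copied)` → prints {'a': 4, 'b': 9, 'd': 4}
`print(aliased)` → prints {'a': 4, 'b': 9, 'c': 7}

Answer:
{'a': 4, 'b': 9, 'c': 7}
{'a': 4, 'b': 9, 'd': 4}
{'a': 4, 'b': 9, 'c': 7}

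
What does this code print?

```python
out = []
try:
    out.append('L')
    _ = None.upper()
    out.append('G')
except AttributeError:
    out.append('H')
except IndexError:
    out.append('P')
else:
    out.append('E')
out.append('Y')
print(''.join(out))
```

Execution trace: 'L' (try body) → 'H' (except AttributeError) → 'Y' (after the try/except). Output: LHY

Answer: LHY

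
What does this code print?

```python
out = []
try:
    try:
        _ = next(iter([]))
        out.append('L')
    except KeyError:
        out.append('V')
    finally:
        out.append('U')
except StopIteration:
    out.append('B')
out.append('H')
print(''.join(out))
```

Execution trace: 'U' (inner finally) → 'B' (outer except StopIteration) → 'H' (after the try/except). Output: UBH

Answer: UBH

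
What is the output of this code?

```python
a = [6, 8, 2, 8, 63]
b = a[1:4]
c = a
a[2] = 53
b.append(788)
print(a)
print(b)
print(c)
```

Key concept: slice vs alias.
Step by step:
`a = [6, 8, 2, 8, 63]` → a = [6, 8, 2, 8, 63]
`b = a[1:4]` → b = [8, 2, 8]
`c = a` → c = [6, 8, 2, 8, 63] (same object as a)
`a[2] = 53` → a = [6, 8, 53, 8, 63] (same object as c); c = [6, 8, 53, 8, 63] (same object as a)
`b.append(788)` → b = [8, 2, 8, 788]
`print(a)` → prints [6, 8, 53, 8, 63]
`print(b)` → prints [8, 2, 8, 788]
`print(c)` → prints [6, 8, 53, 8, 63]

Answer:
[6, 8, 53, 8, 63]
[8, 2, 8, 788]
[6, 8, 53, 8, 63]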